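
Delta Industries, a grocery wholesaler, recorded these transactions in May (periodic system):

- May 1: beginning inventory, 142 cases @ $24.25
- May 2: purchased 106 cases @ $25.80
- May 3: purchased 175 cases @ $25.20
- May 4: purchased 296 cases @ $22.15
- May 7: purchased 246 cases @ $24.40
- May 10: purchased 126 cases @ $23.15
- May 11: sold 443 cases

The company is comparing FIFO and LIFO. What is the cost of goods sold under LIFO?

FIFO COGS: 142 @ $24.25 + 106 @ $25.80 + 175 @ $25.20 + 20 @ $22.15 = $11,031.30
LIFO COGS: 126 @ $23.15 + 246 @ $24.40 + 71 @ $22.15 = $10,491.95

COGS = $10,491.95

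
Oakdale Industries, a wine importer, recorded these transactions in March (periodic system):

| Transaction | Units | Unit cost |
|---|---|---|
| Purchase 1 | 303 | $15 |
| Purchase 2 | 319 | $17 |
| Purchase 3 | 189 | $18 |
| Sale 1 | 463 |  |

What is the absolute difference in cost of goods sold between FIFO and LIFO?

$795

FIFO COGS: 303 @ $15 + 160 @ $17 = $7,265
LIFO COGS: 189 @ $18 + 274 @ $17 = $8,060
Difference = |$7,265 − $8,060| = $795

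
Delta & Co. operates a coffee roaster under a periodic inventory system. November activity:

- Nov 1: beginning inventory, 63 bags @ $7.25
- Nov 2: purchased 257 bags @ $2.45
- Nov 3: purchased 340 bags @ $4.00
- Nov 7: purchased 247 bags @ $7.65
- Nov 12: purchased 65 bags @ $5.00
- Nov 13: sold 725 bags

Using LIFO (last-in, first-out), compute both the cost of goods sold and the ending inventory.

COGS = $3,753.40; ending inventory = $907.55

Nov 13, 725 sold [LIFO — newest first]: 65 @ $5.00 + 247 @ $7.65 + 340 @ $4.00 + 73 @ $2.45 = $3,753.40
Ending inventory: 63 @ $7.25 + 184 @ $2.45 = $907.55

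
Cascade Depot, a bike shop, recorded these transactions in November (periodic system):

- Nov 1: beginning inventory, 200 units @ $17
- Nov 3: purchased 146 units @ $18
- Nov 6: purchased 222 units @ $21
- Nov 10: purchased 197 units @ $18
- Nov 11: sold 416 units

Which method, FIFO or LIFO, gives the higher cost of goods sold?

LIFO

FIFO COGS: 200 @ $17 + 146 @ $18 + 70 @ $21 = $7,498
LIFO COGS: 197 @ $18 + 219 @ $21 = $8,145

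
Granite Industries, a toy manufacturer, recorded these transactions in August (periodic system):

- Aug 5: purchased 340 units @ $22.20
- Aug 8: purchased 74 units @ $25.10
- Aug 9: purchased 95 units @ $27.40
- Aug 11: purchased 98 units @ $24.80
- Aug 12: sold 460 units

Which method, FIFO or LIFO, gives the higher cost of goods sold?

FIFO COGS: 340 @ $22.20 + 74 @ $25.10 + 46 @ $27.40 = $10,665.80
LIFO COGS: 98 @ $24.80 + 95 @ $27.40 + 74 @ $25.10 + 193 @ $22.20 = $11,175.40

LIFO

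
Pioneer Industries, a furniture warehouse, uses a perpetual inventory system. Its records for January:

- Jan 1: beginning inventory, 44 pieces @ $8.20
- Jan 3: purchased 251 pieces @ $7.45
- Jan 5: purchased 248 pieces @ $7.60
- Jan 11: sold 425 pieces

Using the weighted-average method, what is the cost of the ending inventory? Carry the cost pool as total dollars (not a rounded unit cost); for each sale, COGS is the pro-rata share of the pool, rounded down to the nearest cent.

After Jan 1: 44 on hand, pool $360.80 (≈ $8.2000 each)
After Jan 3: 295 on hand, pool $2,230.75 (≈ $7.5619 each)
After Jan 5: 543 on hand, pool $4,115.55 (≈ $7.5793 each)
Jan 11, sell 425: 425/543 × $4,115.55 → $3,221.19
Ending inventory (cost pool remaining) = $894.36

Ending inventory = $894.36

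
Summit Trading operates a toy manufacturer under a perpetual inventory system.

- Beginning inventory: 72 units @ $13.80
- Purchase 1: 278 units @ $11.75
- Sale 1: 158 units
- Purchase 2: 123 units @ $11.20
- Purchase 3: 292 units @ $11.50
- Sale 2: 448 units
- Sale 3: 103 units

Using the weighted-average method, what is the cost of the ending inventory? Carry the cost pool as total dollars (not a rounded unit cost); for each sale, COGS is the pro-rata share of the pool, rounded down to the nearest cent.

After Beginning: 72 on hand, pool $993.60 (≈ $13.8000 each)
After Purchase 1: 350 on hand, pool $4,260.10 (≈ $12.1717 each)
Sale 1, sell 158: 158/350 × $4,260.10 → $1,923.13
After Purchase 2: 315 on hand, pool $3,714.57 (≈ $11.7923 each)
After Purchase 3: 607 on hand, pool $7,072.57 (≈ $11.6517 each)
Sale 2, sell 448: 448/607 × $7,072.57 → $5,219.95
Sale 3, sell 103: 103/159 × $1,852.62 → $1,200.12
Total COGS = $1,923.13 + $5,219.95 + $1,200.12 = $8,343.20
Ending inventory (cost pool remaining) = $652.50

Ending inventory = $652.50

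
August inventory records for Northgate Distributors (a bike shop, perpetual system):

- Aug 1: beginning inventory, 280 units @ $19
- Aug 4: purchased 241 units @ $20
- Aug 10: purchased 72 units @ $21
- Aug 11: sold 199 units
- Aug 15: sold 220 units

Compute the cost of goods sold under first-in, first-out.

Aug 11, 199 sold [FIFO — oldest first]: 199 @ $19 = $3,781
Aug 15, 220 sold [FIFO — oldest first]: 81 @ $19 + 139 @ $20 = $4,319
Total COGS = $3,781 + $4,319 = $8,100
Ending inventory: 102 @ $20 + 72 @ $21 = $3,552

COGS = $8,100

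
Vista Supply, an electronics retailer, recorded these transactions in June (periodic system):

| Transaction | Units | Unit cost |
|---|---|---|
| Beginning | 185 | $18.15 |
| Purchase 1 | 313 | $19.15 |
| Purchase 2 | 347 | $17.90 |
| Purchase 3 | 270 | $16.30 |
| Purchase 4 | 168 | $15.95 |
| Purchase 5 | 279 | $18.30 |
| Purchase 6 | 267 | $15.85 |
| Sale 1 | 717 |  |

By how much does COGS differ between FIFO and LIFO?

FIFO COGS: 185 @ $18.15 + 313 @ $19.15 + 219 @ $17.90 = $13,271.80
LIFO COGS: 267 @ $15.85 + 279 @ $18.30 + 168 @ $15.95 + 3 @ $16.30 = $12,066.15
Difference = |$13,271.80 − $12,066.15| = $1,205.65

$1,205.65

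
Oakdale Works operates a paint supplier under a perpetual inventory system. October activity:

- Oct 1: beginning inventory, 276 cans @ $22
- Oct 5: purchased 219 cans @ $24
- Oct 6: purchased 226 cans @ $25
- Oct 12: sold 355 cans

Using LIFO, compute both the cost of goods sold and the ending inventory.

COGS = $8,746; ending inventory = $8,232

Oct 12, 355 sold [LIFO — newest first]: 226 @ $25 + 129 @ $24 = $8,746
Ending inventory: 276 @ $22 + 90 @ $24 = $8,232
Check: goods available $16,978 = COGS $8,746 + ending $8,232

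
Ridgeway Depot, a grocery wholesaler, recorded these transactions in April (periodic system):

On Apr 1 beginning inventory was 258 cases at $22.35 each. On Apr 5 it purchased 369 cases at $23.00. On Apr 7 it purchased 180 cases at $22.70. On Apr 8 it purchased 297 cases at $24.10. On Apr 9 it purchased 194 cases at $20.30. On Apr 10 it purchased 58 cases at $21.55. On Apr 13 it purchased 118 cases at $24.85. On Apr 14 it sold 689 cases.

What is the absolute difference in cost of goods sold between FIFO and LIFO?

$116.80

FIFO COGS: 258 @ $22.35 + 369 @ $23.00 + 62 @ $22.70 = $15,660.70
LIFO COGS: 118 @ $24.85 + 58 @ $21.55 + 194 @ $20.30 + 297 @ $24.10 + 22 @ $22.70 = $15,777.50
Difference = |$15,660.70 − $15,777.50| = $116.80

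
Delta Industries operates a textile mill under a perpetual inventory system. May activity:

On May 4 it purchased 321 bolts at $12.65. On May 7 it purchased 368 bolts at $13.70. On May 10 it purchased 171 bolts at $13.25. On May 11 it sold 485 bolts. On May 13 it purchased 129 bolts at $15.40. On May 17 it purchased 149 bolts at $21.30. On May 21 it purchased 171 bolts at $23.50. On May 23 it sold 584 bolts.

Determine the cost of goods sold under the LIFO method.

COGS = $17,510.80

May 11, 485 sold [LIFO — newest first]: 171 @ $13.25 + 314 @ $13.70 = $6,567.55
May 23, 584 sold [LIFO — newest first]: 171 @ $23.50 + 149 @ $21.30 + 129 @ $15.40 + 54 @ $13.70 + 81 @ $12.65 = $10,943.25
Total COGS = $6,567.55 + $10,943.25 = $17,510.80
Ending inventory: 240 @ $12.65 = $3,036.00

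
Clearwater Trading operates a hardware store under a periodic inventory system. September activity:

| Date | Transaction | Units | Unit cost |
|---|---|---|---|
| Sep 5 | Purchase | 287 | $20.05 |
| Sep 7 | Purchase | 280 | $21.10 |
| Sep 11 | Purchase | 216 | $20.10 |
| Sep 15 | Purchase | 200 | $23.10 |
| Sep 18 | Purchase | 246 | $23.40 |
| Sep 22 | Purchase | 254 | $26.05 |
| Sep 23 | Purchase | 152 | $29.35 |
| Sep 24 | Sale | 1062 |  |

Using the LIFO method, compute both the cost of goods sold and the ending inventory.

COGS = $25,675.30; ending inventory = $11,782.95

Sep 24, 1062 sold [LIFO — newest first]: 152 @ $29.35 + 254 @ $26.05 + 246 @ $23.40 + 200 @ $23.10 + 210 @ $20.10 = $25,675.30
Ending inventory: 287 @ $20.05 + 280 @ $21.10 + 6 @ $20.10 = $11,782.95
Check: goods available $37,458.25 = COGS $25,675.30 + ending $11,782.95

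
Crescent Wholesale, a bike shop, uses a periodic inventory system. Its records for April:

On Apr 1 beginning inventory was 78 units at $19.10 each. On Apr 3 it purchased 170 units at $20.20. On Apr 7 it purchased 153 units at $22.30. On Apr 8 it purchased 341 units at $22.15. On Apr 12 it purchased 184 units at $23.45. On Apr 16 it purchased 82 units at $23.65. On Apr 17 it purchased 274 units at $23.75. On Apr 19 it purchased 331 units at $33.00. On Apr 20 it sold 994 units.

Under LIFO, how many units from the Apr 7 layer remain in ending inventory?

Apr 20, 994 sold [LIFO — newest first]: 331 @ $33.00 + 274 @ $23.75 + 82 @ $23.65 + 184 @ $23.45 + 123 @ $22.15 = $26,409.05
Ending inventory: 78 @ $19.10 + 170 @ $20.20 + 153 @ $22.30 + 218 @ $22.15 = $13,164.40
Check: goods available $39,573.45 = COGS $26,409.05 + ending $13,164.40

153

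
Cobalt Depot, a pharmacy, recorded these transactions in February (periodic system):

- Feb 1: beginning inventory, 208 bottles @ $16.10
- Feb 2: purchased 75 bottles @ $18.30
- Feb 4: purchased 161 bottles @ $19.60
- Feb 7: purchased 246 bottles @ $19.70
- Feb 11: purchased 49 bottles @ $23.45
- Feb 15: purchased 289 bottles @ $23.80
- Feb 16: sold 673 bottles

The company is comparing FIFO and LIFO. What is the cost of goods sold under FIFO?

COGS = $12,388.20

FIFO COGS: 208 @ $16.10 + 75 @ $18.30 + 161 @ $19.60 + 229 @ $19.70 = $12,388.20
LIFO COGS: 289 @ $23.80 + 49 @ $23.45 + 246 @ $19.70 + 89 @ $19.60 = $14,617.85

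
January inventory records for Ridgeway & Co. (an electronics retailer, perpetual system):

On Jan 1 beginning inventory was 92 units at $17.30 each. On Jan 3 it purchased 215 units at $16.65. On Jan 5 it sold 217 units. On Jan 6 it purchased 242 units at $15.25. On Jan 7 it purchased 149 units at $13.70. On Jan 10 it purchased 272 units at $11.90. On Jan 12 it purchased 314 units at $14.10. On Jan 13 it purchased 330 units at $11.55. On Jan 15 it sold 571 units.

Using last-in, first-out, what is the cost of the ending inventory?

Ending inventory = $11,554.90

Jan 5, 217 sold [LIFO — newest first]: 215 @ $16.65 + 2 @ $17.30 = $3,614.35
Jan 15, 571 sold [LIFO — newest first]: 330 @ $11.55 + 241 @ $14.10 = $7,209.60
Total COGS = $3,614.35 + $7,209.60 = $10,823.95
Ending inventory: 90 @ $17.30 + 242 @ $15.25 + 149 @ $13.70 + 272 @ $11.90 + 73 @ $14.10 = $11,554.90
Check: goods available $22,378.85 = COGS $10,823.95 + ending $11,554.90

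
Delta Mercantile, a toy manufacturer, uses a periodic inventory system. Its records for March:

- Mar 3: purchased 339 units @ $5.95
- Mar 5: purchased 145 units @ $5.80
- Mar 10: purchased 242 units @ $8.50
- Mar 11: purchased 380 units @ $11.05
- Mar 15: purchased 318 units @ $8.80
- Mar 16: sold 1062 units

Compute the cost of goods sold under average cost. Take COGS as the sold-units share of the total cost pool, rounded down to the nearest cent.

COGS = $8,884.14

Mar 16, sell 1062: 1062/1424 × $11,912.45 → $8,884.14
Ending inventory (cost pool remaining) = $3,028.31
Check: goods available $11,912.45 = COGS $8,884.14 + ending $3,028.31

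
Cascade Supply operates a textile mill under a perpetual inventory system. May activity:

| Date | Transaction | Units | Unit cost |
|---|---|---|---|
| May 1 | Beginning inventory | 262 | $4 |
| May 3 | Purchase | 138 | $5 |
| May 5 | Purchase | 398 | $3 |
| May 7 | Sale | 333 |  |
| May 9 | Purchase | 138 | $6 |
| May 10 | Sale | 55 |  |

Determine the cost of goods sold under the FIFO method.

May 7, 333 sold [FIFO — oldest first]: 262 @ $4 + 71 @ $5 = $1,403
May 10, 55 sold [FIFO — oldest first]: 55 @ $5 = $275
Total COGS = $1,403 + $275 = $1,678
Ending inventory: 12 @ $5 + 398 @ $3 + 138 @ $6 = $2,082
Check: goods available $3,760 = COGS $1,678 + ending $2,082

COGS = $1,678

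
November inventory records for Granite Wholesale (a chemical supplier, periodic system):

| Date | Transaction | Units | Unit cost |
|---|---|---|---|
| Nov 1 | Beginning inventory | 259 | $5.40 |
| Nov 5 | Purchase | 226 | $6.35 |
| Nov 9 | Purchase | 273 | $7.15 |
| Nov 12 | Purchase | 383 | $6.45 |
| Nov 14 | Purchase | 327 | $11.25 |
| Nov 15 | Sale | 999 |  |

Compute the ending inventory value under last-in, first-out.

Nov 15, 999 sold [LIFO — newest first]: 327 @ $11.25 + 383 @ $6.45 + 273 @ $7.15 + 16 @ $6.35 = $8,202.65
Ending inventory: 259 @ $5.40 + 210 @ $6.35 = $2,732.10
Check: goods available $10,934.75 = COGS $8,202.65 + ending $2,732.10

Ending inventory = $2,732.10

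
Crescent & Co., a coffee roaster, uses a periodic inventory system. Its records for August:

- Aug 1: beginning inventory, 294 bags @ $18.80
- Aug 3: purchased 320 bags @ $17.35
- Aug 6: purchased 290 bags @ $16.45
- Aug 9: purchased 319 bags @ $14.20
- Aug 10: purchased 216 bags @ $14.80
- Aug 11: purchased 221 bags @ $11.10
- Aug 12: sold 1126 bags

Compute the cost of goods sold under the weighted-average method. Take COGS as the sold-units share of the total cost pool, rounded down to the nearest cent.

Aug 12, sell 1126: 1126/1660 × $26,029.40 → $17,656.08
Ending inventory (cost pool remaining) = $8,373.32

COGS = $17,656.08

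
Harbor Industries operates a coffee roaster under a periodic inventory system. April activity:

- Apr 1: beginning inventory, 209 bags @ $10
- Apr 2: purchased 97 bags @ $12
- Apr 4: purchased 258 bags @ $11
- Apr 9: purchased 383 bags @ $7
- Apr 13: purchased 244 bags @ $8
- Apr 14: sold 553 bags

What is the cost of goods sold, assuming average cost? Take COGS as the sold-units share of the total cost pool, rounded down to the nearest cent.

Apr 14, sell 553: 553/1191 × $10,725.00 → $4,979.78
Ending inventory (cost pool remaining) = $5,745.22
Check: goods available $10,725.00 = COGS $4,979.78 + ending $5,745.22

COGS = $4,979.78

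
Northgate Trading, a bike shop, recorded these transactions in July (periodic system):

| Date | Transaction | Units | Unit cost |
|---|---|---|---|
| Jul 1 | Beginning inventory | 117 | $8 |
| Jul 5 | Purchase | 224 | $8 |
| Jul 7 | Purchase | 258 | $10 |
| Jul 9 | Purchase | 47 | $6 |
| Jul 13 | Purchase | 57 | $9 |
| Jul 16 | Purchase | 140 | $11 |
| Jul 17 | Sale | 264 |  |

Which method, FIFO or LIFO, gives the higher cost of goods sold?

FIFO COGS: 117 @ $8 + 147 @ $8 = $2,112
LIFO COGS: 140 @ $11 + 57 @ $9 + 47 @ $6 + 20 @ $10 = $2,535

LIFO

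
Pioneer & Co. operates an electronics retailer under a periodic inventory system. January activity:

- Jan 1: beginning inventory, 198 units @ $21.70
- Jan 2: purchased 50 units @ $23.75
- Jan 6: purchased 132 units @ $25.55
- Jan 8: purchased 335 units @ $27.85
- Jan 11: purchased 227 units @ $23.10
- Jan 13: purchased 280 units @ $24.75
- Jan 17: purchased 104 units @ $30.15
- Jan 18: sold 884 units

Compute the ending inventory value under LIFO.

Jan 18, 884 sold [LIFO — newest first]: 104 @ $30.15 + 280 @ $24.75 + 227 @ $23.10 + 273 @ $27.85 = $22,912.35
Ending inventory: 198 @ $21.70 + 50 @ $23.75 + 132 @ $25.55 + 62 @ $27.85 = $10,583.40
Check: goods available $33,495.75 = COGS $22,912.35 + ending $10,583.40

Ending inventory = $10,583.40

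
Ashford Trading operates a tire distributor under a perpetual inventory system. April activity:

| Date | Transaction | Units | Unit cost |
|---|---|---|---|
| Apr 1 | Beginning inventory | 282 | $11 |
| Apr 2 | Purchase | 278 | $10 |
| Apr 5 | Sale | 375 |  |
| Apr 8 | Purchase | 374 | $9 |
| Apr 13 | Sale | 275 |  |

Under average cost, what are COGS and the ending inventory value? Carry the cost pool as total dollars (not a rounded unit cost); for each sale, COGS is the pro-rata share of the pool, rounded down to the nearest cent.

COGS = $6,550.67; ending inventory = $2,697.33

After Apr 1: 282 on hand, pool $3,102.00 (≈ $11.0000 each)
After Apr 2: 560 on hand, pool $5,882.00 (≈ $10.5036 each)
Apr 5, sell 375: 375/560 × $5,882.00 → $3,938.83
After Apr 8: 559 on hand, pool $5,309.17 (≈ $9.4976 each)
Apr 13, sell 275: 275/559 × $5,309.17 → $2,611.84
Total COGS = $3,938.83 + $2,611.84 = $6,550.67
Ending inventory (cost pool remaining) = $2,697.33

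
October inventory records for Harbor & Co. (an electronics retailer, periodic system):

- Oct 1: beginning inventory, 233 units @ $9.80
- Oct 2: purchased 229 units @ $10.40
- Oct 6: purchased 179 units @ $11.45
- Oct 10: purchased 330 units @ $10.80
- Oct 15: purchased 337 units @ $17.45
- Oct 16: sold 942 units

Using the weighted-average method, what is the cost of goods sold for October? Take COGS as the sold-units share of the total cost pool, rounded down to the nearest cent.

Oct 16, sell 942: 942/1308 × $16,159.20 → $11,637.58
Ending inventory (cost pool remaining) = $4,521.62
Check: goods available $16,159.20 = COGS $11,637.58 + ending $4,521.62

COGS = $11,637.58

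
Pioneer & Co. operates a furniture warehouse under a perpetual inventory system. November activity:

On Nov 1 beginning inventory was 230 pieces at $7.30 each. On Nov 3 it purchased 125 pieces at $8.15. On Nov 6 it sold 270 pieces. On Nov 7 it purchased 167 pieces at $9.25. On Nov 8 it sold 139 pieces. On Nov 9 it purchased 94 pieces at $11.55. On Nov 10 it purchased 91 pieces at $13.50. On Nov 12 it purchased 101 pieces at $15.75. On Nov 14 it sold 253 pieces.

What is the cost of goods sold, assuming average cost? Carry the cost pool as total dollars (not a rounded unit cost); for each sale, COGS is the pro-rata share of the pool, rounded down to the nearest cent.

After Nov 1: 230 on hand, pool $1,679.00 (≈ $7.3000 each)
After Nov 3: 355 on hand, pool $2,697.75 (≈ $7.5993 each)
Nov 6, sell 270: 270/355 × $2,697.75 → $2,051.80
After Nov 7: 252 on hand, pool $2,190.70 (≈ $8.6933 each)
Nov 8, sell 139: 139/252 × $2,190.70 → $1,208.36
After Nov 9: 207 on hand, pool $2,068.04 (≈ $9.9905 each)
After Nov 10: 298 on hand, pool $3,296.54 (≈ $11.0622 each)
After Nov 12: 399 on hand, pool $4,887.29 (≈ $12.2488 each)
Nov 14, sell 253: 253/399 × $4,887.29 → $3,098.95
Total COGS = $2,051.80 + $1,208.36 + $3,098.95 = $6,359.11
Ending inventory (cost pool remaining) = $1,788.34

COGS = $6,359.11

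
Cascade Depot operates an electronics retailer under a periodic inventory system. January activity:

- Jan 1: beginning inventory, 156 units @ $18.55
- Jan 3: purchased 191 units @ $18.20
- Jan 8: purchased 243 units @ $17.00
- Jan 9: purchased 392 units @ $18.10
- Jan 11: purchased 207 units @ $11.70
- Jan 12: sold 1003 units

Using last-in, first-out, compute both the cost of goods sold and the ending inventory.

COGS = $16,578.30; ending inventory = $3,439.80

Jan 12, 1003 sold [LIFO — newest first]: 207 @ $11.70 + 392 @ $18.10 + 243 @ $17.00 + 161 @ $18.20 = $16,578.30
Ending inventory: 156 @ $18.55 + 30 @ $18.20 = $3,439.80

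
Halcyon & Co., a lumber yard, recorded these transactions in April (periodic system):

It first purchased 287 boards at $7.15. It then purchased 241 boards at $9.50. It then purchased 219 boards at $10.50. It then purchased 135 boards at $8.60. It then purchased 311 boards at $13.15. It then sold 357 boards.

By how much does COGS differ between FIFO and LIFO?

FIFO COGS: 287 @ $7.15 + 70 @ $9.50 = $2,717.05
LIFO COGS: 311 @ $13.15 + 46 @ $8.60 = $4,485.25
Difference = |$2,717.05 − $4,485.25| = $1,768.20

$1,768.20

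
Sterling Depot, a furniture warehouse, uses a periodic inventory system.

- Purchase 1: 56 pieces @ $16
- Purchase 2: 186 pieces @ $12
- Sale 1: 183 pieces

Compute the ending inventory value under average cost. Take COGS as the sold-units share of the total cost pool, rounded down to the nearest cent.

Ending inventory = $762.62

Sale 1, sell 183: 183/242 × $3,128.00 → $2,365.38
Ending inventory (cost pool remaining) = $762.62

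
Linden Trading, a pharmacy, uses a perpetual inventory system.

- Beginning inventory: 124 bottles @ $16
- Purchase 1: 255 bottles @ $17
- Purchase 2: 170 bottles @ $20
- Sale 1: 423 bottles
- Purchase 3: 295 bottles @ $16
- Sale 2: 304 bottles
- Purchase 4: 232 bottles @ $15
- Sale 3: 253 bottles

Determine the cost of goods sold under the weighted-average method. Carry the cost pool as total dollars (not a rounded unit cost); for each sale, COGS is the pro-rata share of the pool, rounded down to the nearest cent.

After Beginning: 124 on hand, pool $1,984.00 (≈ $16.0000 each)
After Purchase 1: 379 on hand, pool $6,319.00 (≈ $16.6728 each)
After Purchase 2: 549 on hand, pool $9,719.00 (≈ $17.7031 each)
Sale 1, sell 423: 423/549 × $9,719.00 → $7,488.40
After Purchase 3: 421 on hand, pool $6,950.60 (≈ $16.5097 each)
Sale 2, sell 304: 304/421 × $6,950.60 → $5,018.96
After Purchase 4: 349 on hand, pool $5,411.64 (≈ $15.5061 each)
Sale 3, sell 253: 253/349 × $5,411.64 → $3,923.05
Total COGS = $7,488.40 + $5,018.96 + $3,923.05 = $16,430.41
Ending inventory (cost pool remaining) = $1,488.59

COGS = $16,430.41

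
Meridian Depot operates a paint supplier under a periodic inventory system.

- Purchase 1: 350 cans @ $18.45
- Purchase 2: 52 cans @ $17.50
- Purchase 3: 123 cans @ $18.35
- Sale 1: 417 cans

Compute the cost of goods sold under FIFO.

COGS = $7,642.75

Sale 1 (417) [FIFO — oldest first]: 350 @ $18.45 + 52 @ $17.50 + 15 @ $18.35 = $7,642.75
Ending inventory: 108 @ $18.35 = $1,981.80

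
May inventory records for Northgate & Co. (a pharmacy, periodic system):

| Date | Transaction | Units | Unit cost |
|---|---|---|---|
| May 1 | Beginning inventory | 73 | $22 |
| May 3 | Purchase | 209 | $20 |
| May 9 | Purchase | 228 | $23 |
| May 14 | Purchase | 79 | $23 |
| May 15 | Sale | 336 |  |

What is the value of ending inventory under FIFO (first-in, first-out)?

May 15, 336 sold [FIFO — oldest first]: 73 @ $22 + 209 @ $20 + 54 @ $23 = $7,028
Ending inventory: 174 @ $23 + 79 @ $23 = $5,819

Ending inventory = $5,819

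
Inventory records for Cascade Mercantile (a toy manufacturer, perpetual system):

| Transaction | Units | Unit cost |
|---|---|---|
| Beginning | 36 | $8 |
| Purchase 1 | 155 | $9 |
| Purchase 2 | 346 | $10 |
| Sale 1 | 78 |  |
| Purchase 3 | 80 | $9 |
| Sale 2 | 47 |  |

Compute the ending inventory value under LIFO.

Ending inventory = $4,660

Sale 1 (78) [LIFO — newest first]: 78 @ $10 = $780
Sale 2 (47) [LIFO — newest first]: 47 @ $9 = $423
Total COGS = $780 + $423 = $1,203
Ending inventory: 36 @ $8 + 155 @ $9 + 268 @ $10 + 33 @ $9 = $4,660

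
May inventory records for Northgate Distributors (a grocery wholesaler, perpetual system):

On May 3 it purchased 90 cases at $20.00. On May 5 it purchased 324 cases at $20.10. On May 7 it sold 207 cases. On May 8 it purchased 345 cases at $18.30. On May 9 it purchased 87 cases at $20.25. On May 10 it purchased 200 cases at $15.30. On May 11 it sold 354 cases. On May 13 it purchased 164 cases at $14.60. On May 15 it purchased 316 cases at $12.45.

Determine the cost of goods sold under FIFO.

May 7, 207 sold [FIFO — oldest first]: 90 @ $20.00 + 117 @ $20.10 = $4,151.70
May 11, 354 sold [FIFO — oldest first]: 207 @ $20.10 + 147 @ $18.30 = $6,850.80
Total COGS = $4,151.70 + $6,850.80 = $11,002.50
Ending inventory: 198 @ $18.30 + 87 @ $20.25 + 200 @ $15.30 + 164 @ $14.60 + 316 @ $12.45 = $14,773.75

COGS = $11,002.50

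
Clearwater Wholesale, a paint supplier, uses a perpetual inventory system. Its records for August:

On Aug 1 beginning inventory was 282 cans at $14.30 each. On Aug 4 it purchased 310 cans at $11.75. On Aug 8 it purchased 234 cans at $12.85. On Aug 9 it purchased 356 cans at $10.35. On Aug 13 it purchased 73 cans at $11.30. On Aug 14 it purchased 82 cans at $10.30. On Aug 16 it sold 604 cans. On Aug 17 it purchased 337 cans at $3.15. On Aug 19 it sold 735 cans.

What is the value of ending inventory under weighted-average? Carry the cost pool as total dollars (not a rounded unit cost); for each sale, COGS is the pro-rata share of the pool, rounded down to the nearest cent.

Ending inventory = $3,084.89

After Aug 1: 282 on hand, pool $4,032.60 (≈ $14.3000 each)
After Aug 4: 592 on hand, pool $7,675.10 (≈ $12.9647 each)
After Aug 8: 826 on hand, pool $10,682.00 (≈ $12.9322 each)
After Aug 9: 1182 on hand, pool $14,366.60 (≈ $12.1545 each)
After Aug 13: 1255 on hand, pool $15,191.50 (≈ $12.1048 each)
After Aug 14: 1337 on hand, pool $16,036.10 (≈ $11.9941 each)
Aug 16, sell 604: 604/1337 × $16,036.10 → $7,244.43
After Aug 17: 1070 on hand, pool $9,853.22 (≈ $9.2086 each)
Aug 19, sell 735: 735/1070 × $9,853.22 → $6,768.33
Total COGS = $7,244.43 + $6,768.33 = $14,012.76
Ending inventory (cost pool remaining) = $3,084.89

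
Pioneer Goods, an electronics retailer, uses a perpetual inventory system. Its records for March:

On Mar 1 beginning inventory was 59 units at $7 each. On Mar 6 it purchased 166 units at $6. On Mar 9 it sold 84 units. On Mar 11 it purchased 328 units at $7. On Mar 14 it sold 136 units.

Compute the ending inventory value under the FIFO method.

Mar 9, 84 sold [FIFO — oldest first]: 59 @ $7 + 25 @ $6 = $563
Mar 14, 136 sold [FIFO — oldest first]: 136 @ $6 = $816
Total COGS = $563 + $816 = $1,379
Ending inventory: 5 @ $6 + 328 @ $7 = $2,326

Ending inventory = $2,326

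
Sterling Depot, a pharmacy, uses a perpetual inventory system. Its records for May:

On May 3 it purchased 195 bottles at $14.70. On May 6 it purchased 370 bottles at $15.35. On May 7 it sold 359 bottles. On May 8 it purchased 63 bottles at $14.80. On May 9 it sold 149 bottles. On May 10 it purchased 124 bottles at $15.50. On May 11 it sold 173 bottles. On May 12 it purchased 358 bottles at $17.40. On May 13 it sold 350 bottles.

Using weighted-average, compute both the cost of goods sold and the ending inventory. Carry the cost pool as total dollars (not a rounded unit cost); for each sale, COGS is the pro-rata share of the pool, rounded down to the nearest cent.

COGS = $16,282.73; ending inventory = $1,346.87

After May 3: 195 on hand, pool $2,866.50 (≈ $14.7000 each)
After May 6: 565 on hand, pool $8,546.00 (≈ $15.1257 each)
May 7, sell 359: 359/565 × $8,546.00 → $5,430.11
After May 8: 269 on hand, pool $4,048.29 (≈ $15.0494 each)
May 9, sell 149: 149/269 × $4,048.29 → $2,242.36
After May 10: 244 on hand, pool $3,727.93 (≈ $15.2784 each)
May 11, sell 173: 173/244 × $3,727.93 → $2,643.16
After May 12: 429 on hand, pool $7,313.97 (≈ $17.0489 each)
May 13, sell 350: 350/429 × $7,313.97 → $5,967.10
Total COGS = $5,430.11 + $2,242.36 + $2,643.16 + $5,967.10 = $16,282.73
Ending inventory (cost pool remaining) = $1,346.87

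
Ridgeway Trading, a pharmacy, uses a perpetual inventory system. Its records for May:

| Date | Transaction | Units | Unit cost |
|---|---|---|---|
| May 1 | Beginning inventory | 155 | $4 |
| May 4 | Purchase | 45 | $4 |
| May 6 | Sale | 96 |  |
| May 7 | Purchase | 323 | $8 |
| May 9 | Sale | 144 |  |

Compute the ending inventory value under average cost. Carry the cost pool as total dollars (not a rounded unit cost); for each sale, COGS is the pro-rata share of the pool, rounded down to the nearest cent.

After May 1: 155 on hand, pool $620.00 (≈ $4.0000 each)
After May 4: 200 on hand, pool $800.00 (≈ $4.0000 each)
May 6, sell 96: 96/200 × $800.00 → $384.00
After May 7: 427 on hand, pool $3,000.00 (≈ $7.0258 each)
May 9, sell 144: 144/427 × $3,000.00 → $1,011.70
Total COGS = $384.00 + $1,011.70 = $1,395.70
Ending inventory (cost pool remaining) = $1,988.30

Ending inventory = $1,988.30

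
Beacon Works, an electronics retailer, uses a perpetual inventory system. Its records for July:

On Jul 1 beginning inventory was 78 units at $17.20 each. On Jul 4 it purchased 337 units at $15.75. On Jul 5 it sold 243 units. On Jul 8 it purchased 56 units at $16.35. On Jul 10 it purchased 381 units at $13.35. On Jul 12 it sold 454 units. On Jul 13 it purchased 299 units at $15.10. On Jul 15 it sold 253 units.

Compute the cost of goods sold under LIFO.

COGS = $13,917.25

Jul 5, 243 sold [LIFO — newest first]: 243 @ $15.75 = $3,827.25
Jul 12, 454 sold [LIFO — newest first]: 381 @ $13.35 + 56 @ $16.35 + 17 @ $15.75 = $6,269.70
Jul 15, 253 sold [LIFO — newest first]: 253 @ $15.10 = $3,820.30
Total COGS = $3,827.25 + $6,269.70 + $3,820.30 = $13,917.25
Ending inventory: 78 @ $17.20 + 77 @ $15.75 + 46 @ $15.10 = $3,248.95
Check: goods available $17,166.20 = COGS $13,917.25 + ending $3,248.95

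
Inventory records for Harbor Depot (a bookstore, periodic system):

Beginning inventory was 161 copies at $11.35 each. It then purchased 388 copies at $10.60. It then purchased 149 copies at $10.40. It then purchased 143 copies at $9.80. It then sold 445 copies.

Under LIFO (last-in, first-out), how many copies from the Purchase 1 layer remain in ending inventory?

235

Sale 1 (445) [LIFO — newest first]: 143 @ $9.80 + 149 @ $10.40 + 153 @ $10.60 = $4,572.80
Ending inventory: 161 @ $11.35 + 235 @ $10.60 = $4,318.35
Check: goods available $8,891.15 = COGS $4,572.80 + ending $4,318.35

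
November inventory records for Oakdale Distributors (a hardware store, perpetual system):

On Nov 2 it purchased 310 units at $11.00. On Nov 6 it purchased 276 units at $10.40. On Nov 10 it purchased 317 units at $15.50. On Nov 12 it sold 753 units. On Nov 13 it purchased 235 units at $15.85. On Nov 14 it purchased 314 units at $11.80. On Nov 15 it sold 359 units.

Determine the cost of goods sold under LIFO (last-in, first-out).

COGS = $13,962.35

Nov 12, 753 sold [LIFO — newest first]: 317 @ $15.50 + 276 @ $10.40 + 160 @ $11.00 = $9,543.90
Nov 15, 359 sold [LIFO — newest first]: 314 @ $11.80 + 45 @ $15.85 = $4,418.45
Total COGS = $9,543.90 + $4,418.45 = $13,962.35
Ending inventory: 150 @ $11.00 + 190 @ $15.85 = $4,661.50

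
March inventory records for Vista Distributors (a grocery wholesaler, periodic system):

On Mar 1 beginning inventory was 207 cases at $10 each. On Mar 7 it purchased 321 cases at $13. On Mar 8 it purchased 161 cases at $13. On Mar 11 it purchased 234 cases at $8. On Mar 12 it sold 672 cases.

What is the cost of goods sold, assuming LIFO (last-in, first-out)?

Mar 12, 672 sold [LIFO — newest first]: 234 @ $8 + 161 @ $13 + 277 @ $13 = $7,566
Ending inventory: 207 @ $10 + 44 @ $13 = $2,642

COGS = $7,566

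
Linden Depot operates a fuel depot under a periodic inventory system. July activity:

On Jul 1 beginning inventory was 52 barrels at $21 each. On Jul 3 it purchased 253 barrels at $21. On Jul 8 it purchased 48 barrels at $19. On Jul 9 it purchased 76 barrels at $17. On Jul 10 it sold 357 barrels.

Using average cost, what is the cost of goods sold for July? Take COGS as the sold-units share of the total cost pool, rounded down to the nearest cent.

Jul 10, sell 357: 357/429 × $8,609.00 → $7,164.13
Ending inventory (cost pool remaining) = $1,444.87

COGS = $7,164.13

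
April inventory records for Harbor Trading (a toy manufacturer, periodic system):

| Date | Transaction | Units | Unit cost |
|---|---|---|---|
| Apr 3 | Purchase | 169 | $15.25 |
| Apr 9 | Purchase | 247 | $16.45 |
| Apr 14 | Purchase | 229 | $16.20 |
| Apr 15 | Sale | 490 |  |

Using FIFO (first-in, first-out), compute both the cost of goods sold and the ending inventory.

COGS = $7,839.20; ending inventory = $2,511.00

Apr 15, 490 sold [FIFO — oldest first]: 169 @ $15.25 + 247 @ $16.45 + 74 @ $16.20 = $7,839.20
Ending inventory: 155 @ $16.20 = $2,511.00
Check: goods available $10,350.20 = COGS $7,839.20 + ending $2,511.00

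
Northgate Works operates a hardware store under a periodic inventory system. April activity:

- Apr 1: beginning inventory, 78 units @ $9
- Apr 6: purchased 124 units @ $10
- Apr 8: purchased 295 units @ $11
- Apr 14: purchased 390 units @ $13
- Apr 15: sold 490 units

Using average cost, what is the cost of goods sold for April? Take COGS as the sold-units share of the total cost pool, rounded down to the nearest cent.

COGS = $5,666.21

Apr 15, sell 490: 490/887 × $10,257.00 → $5,666.21
Ending inventory (cost pool remaining) = $4,590.79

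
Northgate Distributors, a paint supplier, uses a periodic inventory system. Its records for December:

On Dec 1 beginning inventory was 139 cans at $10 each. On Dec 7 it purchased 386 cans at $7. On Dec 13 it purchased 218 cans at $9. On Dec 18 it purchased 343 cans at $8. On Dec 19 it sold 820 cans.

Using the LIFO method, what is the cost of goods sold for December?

Dec 19, 820 sold [LIFO — newest first]: 343 @ $8 + 218 @ $9 + 259 @ $7 = $6,519
Ending inventory: 139 @ $10 + 127 @ $7 = $2,279
Check: goods available $8,798 = COGS $6,519 + ending $2,279

COGS = $6,519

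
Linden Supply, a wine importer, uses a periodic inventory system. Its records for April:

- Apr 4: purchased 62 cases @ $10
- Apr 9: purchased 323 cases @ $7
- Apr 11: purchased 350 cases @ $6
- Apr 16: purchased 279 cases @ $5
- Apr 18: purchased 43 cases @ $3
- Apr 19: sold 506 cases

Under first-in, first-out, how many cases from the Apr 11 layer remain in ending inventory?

229

Apr 19, 506 sold [FIFO — oldest first]: 62 @ $10 + 323 @ $7 + 121 @ $6 = $3,607
Ending inventory: 229 @ $6 + 279 @ $5 + 43 @ $3 = $2,898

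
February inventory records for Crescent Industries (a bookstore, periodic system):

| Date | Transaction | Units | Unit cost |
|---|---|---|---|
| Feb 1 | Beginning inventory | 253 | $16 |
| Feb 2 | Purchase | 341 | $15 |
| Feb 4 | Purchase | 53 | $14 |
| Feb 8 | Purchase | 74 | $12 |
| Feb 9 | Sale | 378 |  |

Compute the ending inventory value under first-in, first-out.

Feb 9, 378 sold [FIFO — oldest first]: 253 @ $16 + 125 @ $15 = $5,923
Ending inventory: 216 @ $15 + 53 @ $14 + 74 @ $12 = $4,870
Check: goods available $10,793 = COGS $5,923 + ending $4,870

Ending inventory = $4,870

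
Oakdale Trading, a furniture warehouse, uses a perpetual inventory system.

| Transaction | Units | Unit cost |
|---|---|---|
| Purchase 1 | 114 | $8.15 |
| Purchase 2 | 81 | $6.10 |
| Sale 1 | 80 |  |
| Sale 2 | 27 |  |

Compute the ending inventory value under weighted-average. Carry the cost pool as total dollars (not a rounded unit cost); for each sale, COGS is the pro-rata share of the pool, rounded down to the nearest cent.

After Purchase 1: 114 on hand, pool $929.10 (≈ $8.1500 each)
After Purchase 2: 195 on hand, pool $1,423.20 (≈ $7.2985 each)
Sale 1, sell 80: 80/195 × $1,423.20 → $583.87
Sale 2, sell 27: 27/115 × $839.33 → $197.06
Total COGS = $583.87 + $197.06 = $780.93
Ending inventory (cost pool remaining) = $642.27

Ending inventory = $642.27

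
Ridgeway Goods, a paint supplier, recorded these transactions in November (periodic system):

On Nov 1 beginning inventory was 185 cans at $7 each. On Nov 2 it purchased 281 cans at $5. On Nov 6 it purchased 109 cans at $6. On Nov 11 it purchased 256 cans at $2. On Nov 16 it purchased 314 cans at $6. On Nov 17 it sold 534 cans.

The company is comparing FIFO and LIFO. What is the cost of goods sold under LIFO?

COGS = $2,324

FIFO COGS: 185 @ $7 + 281 @ $5 + 68 @ $6 = $3,108
LIFO COGS: 314 @ $6 + 220 @ $2 = $2,324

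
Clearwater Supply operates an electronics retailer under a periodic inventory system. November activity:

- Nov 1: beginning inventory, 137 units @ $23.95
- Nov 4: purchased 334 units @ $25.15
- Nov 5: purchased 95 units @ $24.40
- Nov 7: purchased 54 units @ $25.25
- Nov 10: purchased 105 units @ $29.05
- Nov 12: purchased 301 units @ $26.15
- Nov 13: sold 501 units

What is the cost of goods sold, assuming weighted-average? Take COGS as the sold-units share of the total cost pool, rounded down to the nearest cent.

Nov 13, sell 501: 501/1026 × $26,284.15 → $12,834.65
Ending inventory (cost pool remaining) = $13,449.50

COGS = $12,834.65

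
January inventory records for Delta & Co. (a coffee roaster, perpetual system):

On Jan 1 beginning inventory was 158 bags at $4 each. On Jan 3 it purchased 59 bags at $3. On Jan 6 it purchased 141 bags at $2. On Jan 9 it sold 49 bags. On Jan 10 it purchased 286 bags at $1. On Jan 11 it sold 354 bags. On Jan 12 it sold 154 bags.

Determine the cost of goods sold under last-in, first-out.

COGS = $1,029

Jan 9, 49 sold [LIFO — newest first]: 49 @ $2 = $98
Jan 11, 354 sold [LIFO — newest first]: 286 @ $1 + 68 @ $2 = $422
Jan 12, 154 sold [LIFO — newest first]: 24 @ $2 + 59 @ $3 + 71 @ $4 = $509
Total COGS = $98 + $422 + $509 = $1,029
Ending inventory: 87 @ $4 = $348
Check: goods available $1,377 = COGS $1,029 + ending $348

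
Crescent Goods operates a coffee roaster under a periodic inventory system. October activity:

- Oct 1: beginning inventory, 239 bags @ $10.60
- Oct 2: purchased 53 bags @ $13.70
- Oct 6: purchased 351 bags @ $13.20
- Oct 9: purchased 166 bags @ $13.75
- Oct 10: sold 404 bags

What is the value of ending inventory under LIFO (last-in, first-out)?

Oct 10, 404 sold [LIFO — newest first]: 166 @ $13.75 + 238 @ $13.20 = $5,424.10
Ending inventory: 239 @ $10.60 + 53 @ $13.70 + 113 @ $13.20 = $4,751.10

Ending inventory = $4,751.10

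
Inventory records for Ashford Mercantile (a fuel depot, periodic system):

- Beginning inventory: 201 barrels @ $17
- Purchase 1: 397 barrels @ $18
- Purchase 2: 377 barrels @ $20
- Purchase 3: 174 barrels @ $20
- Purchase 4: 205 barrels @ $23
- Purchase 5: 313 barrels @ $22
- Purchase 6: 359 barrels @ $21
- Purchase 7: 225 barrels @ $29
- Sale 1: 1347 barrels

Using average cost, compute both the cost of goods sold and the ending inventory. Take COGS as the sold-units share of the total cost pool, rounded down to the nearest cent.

COGS = $28,273.23; ending inventory = $18,974.77

Sale 1, sell 1347: 1347/2251 × $47,248.00 → $28,273.23
Ending inventory (cost pool remaining) = $18,974.77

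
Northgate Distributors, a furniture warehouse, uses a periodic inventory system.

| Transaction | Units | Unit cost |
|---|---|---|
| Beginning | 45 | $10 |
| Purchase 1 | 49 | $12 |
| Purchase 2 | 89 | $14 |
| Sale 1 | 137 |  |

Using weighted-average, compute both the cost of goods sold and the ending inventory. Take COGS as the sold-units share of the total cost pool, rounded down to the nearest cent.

Sale 1, sell 137: 137/183 × $2,284.00 → $1,709.87
Ending inventory (cost pool remaining) = $574.13
Check: goods available $2,284.00 = COGS $1,709.87 + ending $574.13

COGS = $1,709.87; ending inventory = $574.13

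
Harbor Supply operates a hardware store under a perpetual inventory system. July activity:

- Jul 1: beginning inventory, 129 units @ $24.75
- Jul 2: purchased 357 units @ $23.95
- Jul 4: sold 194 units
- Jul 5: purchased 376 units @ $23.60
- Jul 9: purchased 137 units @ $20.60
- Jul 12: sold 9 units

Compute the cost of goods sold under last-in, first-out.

Jul 4, 194 sold [LIFO — newest first]: 194 @ $23.95 = $4,646.30
Jul 12, 9 sold [LIFO — newest first]: 9 @ $20.60 = $185.40
Total COGS = $4,646.30 + $185.40 = $4,831.70
Ending inventory: 129 @ $24.75 + 163 @ $23.95 + 376 @ $23.60 + 128 @ $20.60 = $18,607.00
Check: goods available $23,438.70 = COGS $4,831.70 + ending $18,607.00

COGS = $4,831.70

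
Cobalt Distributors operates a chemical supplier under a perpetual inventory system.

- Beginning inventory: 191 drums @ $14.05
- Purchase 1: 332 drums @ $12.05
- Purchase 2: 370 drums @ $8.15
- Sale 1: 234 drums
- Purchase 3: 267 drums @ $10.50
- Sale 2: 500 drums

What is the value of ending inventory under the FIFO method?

Sale 1 (234) [FIFO — oldest first]: 191 @ $14.05 + 43 @ $12.05 = $3,201.70
Sale 2 (500) [FIFO — oldest first]: 289 @ $12.05 + 211 @ $8.15 = $5,202.10
Total COGS = $3,201.70 + $5,202.10 = $8,403.80
Ending inventory: 159 @ $8.15 + 267 @ $10.50 = $4,099.35
Check: goods available $12,503.15 = COGS $8,403.80 + ending $4,099.35

Ending inventory = $4,099.35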